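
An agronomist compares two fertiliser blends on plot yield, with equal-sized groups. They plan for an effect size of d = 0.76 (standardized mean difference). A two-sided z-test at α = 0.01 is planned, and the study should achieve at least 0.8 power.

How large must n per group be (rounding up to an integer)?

For power 0.8 need Φ(δ − z_{0.005}) = 0.8, so δ = z_{0.005} + z_{0.20} = 2.576 + 0.842 = 3.417.
(For δ > 0 the lower-tail rejection region contributes negligibly to power, so the one-term inversion is standard.)
δ = d·√(n/2) ⇒ n = 2(δ/d)² = 2 × (3.417 / 0.76)² = 40.44.
Rounding up, n = 41 per group.

n = 41 per group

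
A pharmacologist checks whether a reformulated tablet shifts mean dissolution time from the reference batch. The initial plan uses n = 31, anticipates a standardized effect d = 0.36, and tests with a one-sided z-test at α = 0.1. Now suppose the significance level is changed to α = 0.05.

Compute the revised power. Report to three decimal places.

δ = d·√n = 0.36 × √31 = 2.0044 (unchanged). New critical value: z_{0.05} = 1.645.
Revised power = Φ(δ − 1.645) = Φ(0.360) = 0.6404.

Power ≈ 0.640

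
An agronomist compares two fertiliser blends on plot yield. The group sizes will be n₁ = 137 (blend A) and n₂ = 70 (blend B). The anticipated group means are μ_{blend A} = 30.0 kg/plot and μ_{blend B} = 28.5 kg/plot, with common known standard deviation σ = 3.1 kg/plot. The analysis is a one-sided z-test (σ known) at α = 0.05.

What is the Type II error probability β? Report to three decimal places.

Standardized effect: d = |μ_{blend A} − μ_{blend B}| / σ = |30.0 − 28.5| / 3.1 = 0.4839
Noncentrality parameter: λ = d / √(1/n₁ + 1/n₂) = 0.4839 / √(1/137 + 1/70) = 3.2935
Critical value for a one-sided test at α = 0.05: z_α = 1.645.
Power = Φ(λ − 1.645) = Φ(1.649) = 0.9504.
Type II error: β = 1 − power = 1 − 0.9504 = 0.0496.

β ≈ 0.050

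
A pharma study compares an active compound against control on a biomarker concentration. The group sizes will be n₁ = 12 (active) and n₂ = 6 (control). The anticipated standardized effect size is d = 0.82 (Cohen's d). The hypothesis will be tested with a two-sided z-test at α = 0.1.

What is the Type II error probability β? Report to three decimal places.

β ≈ 0.501

Noncentrality parameter: λ = d / √(1/n₁ + 1/n₂) = 0.82 / √(1/12 + 1/6) = 1.6400
Critical value for a two-sided test at α = 0.1: z_{α/2} = 1.645.
Power = Φ(λ − 1.645) + Φ(−λ − 1.645) = Φ(-0.005) + Φ(-3.285) = 0.4981 + 0.0005 = 0.4986.
Type II error: β = 1 − power = 1 − 0.4986 = 0.5014.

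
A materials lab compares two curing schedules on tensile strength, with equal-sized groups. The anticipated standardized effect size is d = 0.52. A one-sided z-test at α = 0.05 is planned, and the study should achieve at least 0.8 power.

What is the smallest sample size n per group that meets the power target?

n = 46 per group

Set Φ(δ − 1.645) = 0.8; then δ − 1.645 = Φ⁻¹(0.8) = 0.842, giving δ = 2.486.
δ = d·√(n/2) ⇒ n = 2(δ/d)² = 2 × (2.486 / 0.52)² = 45.73.
Round up to the next whole unit.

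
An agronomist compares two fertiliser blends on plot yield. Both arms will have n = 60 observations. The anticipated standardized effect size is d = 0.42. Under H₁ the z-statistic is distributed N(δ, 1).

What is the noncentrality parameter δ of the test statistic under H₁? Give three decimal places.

δ ≈ 2.300

δ = d·√(n/2) = 0.42 × √(60/2) = 2.3004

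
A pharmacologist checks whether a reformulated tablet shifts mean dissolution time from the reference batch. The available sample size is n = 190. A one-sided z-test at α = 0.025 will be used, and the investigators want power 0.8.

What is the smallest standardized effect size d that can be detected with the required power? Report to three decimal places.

Need Φ(δ − 1.960) = 0.8, so δ = 1.960 + 0.842 = 2.802.
δ = d·√n ⇒ d = δ/√n = 2.802/√190 = 0.2032.

d ≈ 0.203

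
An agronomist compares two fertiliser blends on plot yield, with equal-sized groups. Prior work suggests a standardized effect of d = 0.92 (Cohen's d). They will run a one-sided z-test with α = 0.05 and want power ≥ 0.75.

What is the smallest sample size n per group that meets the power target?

n = 13 per group

For power 0.75 need Φ(δ − z_{0.05}) = 0.75, so δ = z_{0.05} + z_{0.25} = 1.645 + 0.674 = 2.319.
δ = d·√(n/2) ⇒ n = 2(δ/d)² = 2 × (2.319 / 0.92)² = 12.71.
Round up to the next whole unit.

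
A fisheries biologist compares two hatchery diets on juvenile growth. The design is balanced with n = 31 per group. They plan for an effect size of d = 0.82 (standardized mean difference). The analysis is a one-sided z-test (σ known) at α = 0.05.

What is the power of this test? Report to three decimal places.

Power ≈ 0.943

Noncentrality parameter: δ = d·√(n/2) = 0.82 × √(31/2) = 3.2283
One-sided α = 0.05 → critical value z_{0.05} = 1.645.
Power = P(Z > 1.645 − δ) = Φ(1.583) = 0.9433.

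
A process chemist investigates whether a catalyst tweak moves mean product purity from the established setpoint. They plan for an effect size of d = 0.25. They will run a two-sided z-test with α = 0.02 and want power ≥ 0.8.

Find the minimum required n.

n = 161

Set Φ(δ − 2.326) = 0.8; then δ − 2.326 = Φ⁻¹(0.8) = 0.842, giving δ = 3.168.
(The Φ(−δ − z_{α/2}) term is vanishingly small for δ > 0 and is dropped in the standard sample-size formula.)
δ = d·√n ⇒ n = (δ/d)² = (3.168 / 0.25)² = 160.58.
Rounding up, n = 161.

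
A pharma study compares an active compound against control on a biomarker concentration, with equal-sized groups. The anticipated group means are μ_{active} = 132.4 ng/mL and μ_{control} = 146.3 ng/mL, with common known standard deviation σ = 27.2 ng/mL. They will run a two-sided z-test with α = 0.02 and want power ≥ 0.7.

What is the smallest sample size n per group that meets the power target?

n = 63 per group

Standardized effect: d = |μ_{active} − μ_{control}| / σ = |132.4 − 146.3| / 27.2 = 0.5110
For power 0.7 need Φ(δ − z_{0.01}) = 0.7, so δ = z_{0.01} + z_{0.30} = 2.326 + 0.524 = 2.851.
(For δ > 0 the lower-tail rejection region contributes negligibly to power, so the one-term inversion is standard.)
δ = d·√(n/2) ⇒ n = 2(δ/d)² = 2 × (2.851 / 0.5110)² = 62.24.
Rounding up, n = 63 per group.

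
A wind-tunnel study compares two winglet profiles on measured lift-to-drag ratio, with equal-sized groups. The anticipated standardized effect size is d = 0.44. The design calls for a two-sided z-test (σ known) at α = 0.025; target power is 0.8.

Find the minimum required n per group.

n = 99 per group

Set Φ(δ − 2.241) = 0.8; then δ − 2.241 = Φ⁻¹(0.8) = 0.842, giving δ = 3.083.
(Ignoring the negligible lower-tail rejection probability gives the usual closed-form inversion.)
δ = d·√(n/2) ⇒ n = 2(δ/d)² = 2 × (3.083 / 0.44)² = 98.19.
Rounding up, n = 99 per group.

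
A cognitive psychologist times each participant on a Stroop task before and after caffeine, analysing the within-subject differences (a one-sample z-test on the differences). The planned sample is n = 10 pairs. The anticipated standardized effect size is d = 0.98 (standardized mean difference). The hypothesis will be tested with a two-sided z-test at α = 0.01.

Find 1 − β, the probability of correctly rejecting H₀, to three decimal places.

Power ≈ 0.700

Noncentrality parameter: δ = d·√n = 0.98 × √10 = 3.0990
Two-sided α = 0.01 → critical value z_{0.005} = 2.576.
Power = Φ(δ − 2.576) + Φ(−δ − 2.576) = Φ(0.523) + Φ(-5.675) = 0.6996 + 0.0000 = 0.6996.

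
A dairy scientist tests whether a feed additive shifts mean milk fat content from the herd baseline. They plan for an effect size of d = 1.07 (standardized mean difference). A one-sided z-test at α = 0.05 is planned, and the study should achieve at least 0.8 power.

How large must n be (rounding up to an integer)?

n = 6

For power 0.8 need Φ(δ − z_{0.05}) = 0.8, so δ = z_{0.05} + z_{0.20} = 1.645 + 0.842 = 2.486.
δ = d·√n ⇒ n = (δ/d)² = (2.486 / 1.07)² = 5.40.
Rounding up, n = 6.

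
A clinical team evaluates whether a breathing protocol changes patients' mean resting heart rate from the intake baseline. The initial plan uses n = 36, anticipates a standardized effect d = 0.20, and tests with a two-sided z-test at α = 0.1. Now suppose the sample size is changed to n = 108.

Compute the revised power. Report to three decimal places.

Power ≈ 0.668

With n = 108: δ = d·√n = 0.20 × √108 = 2.0785. Critical value z_{0.05} = 1.645.
Revised power = Φ(δ − 1.645) + Φ(−δ − 1.645) = Φ(0.434) + Φ(-3.723) = 0.6677 + 0.0001 = 0.6678.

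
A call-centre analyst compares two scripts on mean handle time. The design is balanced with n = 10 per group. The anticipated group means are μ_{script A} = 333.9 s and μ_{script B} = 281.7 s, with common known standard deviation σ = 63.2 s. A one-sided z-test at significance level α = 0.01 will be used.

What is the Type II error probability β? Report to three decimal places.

β ≈ 0.684

Standardized effect: d = |μ_{script A} − μ_{script B}| / σ = |333.9 − 281.7| / 63.2 = 0.8259
Noncentrality parameter: δ = d·√(n/2) = 0.8259 × √(10/2) = 1.8469
One-sided α = 0.01 → critical value z_{0.01} = 2.326.
Power = P(Z > 2.326 − δ) = Φ(-0.479) = 0.3158.
Type II error: β = 1 − power = 1 − 0.3158 = 0.6842.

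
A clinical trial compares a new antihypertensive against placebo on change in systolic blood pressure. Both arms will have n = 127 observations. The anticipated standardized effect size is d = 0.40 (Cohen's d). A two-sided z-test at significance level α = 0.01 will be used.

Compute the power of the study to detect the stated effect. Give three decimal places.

Power ≈ 0.730

Noncentrality parameter: δ = d·√(n/2) = 0.40 × √(127/2) = 3.1875
Two-sided α = 0.01 → critical value z_{0.005} = 2.576.
Power = Φ(δ − 2.576) + Φ(−δ − 2.576) = Φ(0.612) + Φ(-5.763) = 0.7296 + 0.0000 = 0.7296.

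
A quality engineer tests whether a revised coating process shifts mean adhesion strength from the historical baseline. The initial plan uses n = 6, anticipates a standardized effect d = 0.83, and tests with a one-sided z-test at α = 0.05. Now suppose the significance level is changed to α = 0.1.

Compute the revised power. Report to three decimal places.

δ = d·√n = 0.83 × √6 = 2.0331 (unchanged). New critical value: z_{0.1} = 1.282.
Revised power = P(Z > 1.282 − δ) = Φ(0.752) = 0.7738.

Power ≈ 0.774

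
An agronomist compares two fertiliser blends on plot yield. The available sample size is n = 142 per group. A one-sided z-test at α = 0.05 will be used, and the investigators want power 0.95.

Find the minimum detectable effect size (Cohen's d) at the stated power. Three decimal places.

d ≈ 0.390

Required noncentrality: δ = z_{0.05} + z_{0.05} = 1.645 + 1.645 = 3.290.
δ = d·√(n/2) ⇒ d = δ/√(n/2) = 3.290/√(142/2) = 0.3904.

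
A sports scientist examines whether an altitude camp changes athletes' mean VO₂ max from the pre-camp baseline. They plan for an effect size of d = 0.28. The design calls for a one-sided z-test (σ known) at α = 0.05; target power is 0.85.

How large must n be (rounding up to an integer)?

n = 92

For power 0.85 need Φ(δ − z_{0.05}) = 0.85, so δ = z_{0.05} + z_{0.15} = 1.645 + 1.036 = 2.681.
δ = d·√n ⇒ n = (δ/d)² = (2.681 / 0.28)² = 91.70.
Round up to the next whole unit.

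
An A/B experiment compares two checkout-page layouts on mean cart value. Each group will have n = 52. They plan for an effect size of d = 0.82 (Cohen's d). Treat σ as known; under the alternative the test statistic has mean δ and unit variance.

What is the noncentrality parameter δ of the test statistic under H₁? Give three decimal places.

δ = d·√(n/2) = 0.82 × √(52/2) = 4.1812

δ ≈ 4.181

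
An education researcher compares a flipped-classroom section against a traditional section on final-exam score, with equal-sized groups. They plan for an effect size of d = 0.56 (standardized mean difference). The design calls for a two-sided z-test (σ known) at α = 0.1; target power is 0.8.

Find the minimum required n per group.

n = 40 per group

Set Φ(δ − 1.645) = 0.8; then δ − 1.645 = Φ⁻¹(0.8) = 0.842, giving δ = 2.486.
(The Φ(−δ − z_{α/2}) term is vanishingly small for δ > 0 and is dropped in the standard sample-size formula.)
δ = d·√(n/2) ⇒ n = 2(δ/d)² = 2 × (2.486 / 0.56)² = 39.43.
Rounding up, n = 40 per group.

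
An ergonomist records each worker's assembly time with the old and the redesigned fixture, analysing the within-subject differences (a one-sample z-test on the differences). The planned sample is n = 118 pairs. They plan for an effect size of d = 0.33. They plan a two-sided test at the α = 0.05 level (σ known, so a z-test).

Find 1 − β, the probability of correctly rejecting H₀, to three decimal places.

Power ≈ 0.948

Noncentrality parameter: δ = d·√n = 0.33 × √118 = 3.5847
Two-sided α = 0.05 → critical value z_{0.025} = 1.960.
Power = Φ(δ − 1.960) + Φ(−δ − 1.960) = Φ(1.625) + Φ(-5.545) = 0.9479 + 0.0000 = 0.9479.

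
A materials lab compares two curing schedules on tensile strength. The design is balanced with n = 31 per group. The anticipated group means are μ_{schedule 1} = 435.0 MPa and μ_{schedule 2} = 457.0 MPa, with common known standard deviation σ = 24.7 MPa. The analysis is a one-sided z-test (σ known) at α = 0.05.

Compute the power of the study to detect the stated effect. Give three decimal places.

Power ≈ 0.969

Standardized effect: d = |μ_{schedule 1} − μ_{schedule 2}| / σ = |435.0 − 457.0| / 24.7 = 0.8907
Noncentrality parameter: δ = d·√(n/2) = 0.8907 × √(31/2) = 3.5066
Critical value for a one-sided test at α = 0.05: z_α = 1.645.
Power = Φ(δ − 1.645) = Φ(1.862) = 0.9687.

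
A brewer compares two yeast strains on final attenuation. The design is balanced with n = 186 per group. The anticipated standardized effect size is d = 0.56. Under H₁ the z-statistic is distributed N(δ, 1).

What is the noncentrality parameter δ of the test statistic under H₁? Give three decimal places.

δ = d·√(n/2) = 0.56 × √(186/2) = 5.4004

δ ≈ 5.400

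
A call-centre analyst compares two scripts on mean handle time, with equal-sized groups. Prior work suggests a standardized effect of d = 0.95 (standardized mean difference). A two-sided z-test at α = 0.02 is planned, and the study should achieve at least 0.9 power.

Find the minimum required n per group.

For power 0.9 need Φ(δ − z_{0.01}) = 0.9, so δ = z_{0.01} + z_{0.10} = 2.326 + 1.282 = 3.608.
(The Φ(−δ − z_{α/2}) term is vanishingly small for δ > 0 and is dropped in the standard sample-size formula.)
δ = d·√(n/2) ⇒ n = 2(δ/d)² = 2 × (3.608 / 0.95)² = 28.85.
Round up to the next whole unit.

n = 29 per group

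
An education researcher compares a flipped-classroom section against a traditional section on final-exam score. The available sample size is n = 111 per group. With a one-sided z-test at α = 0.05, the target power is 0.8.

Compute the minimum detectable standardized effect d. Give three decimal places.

d ≈ 0.334

Need Φ(δ − 1.645) = 0.8, so δ = 1.645 + 0.842 = 2.486.
δ = d·√(n/2) ⇒ d = δ/√(n/2) = 2.486/√(111/2) = 0.3338.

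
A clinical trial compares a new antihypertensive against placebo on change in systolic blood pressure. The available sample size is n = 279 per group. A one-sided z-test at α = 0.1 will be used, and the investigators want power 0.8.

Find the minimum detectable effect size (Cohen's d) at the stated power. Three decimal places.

d ≈ 0.180

Need Φ(δ − 1.282) = 0.8, so δ = 1.282 + 0.842 = 2.123.
δ = d·√(n/2) ⇒ d = δ/√(n/2) = 2.123/√(279/2) = 0.1798.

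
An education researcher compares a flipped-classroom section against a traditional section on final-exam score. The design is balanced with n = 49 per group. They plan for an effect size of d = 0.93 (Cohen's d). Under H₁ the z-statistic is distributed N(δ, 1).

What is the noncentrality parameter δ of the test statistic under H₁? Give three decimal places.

δ ≈ 4.603

The noncentrality parameter scales effect size by the design's sample-size factor: δ = d·√(n/2) = 0.93 × √(49/2) = 4.6033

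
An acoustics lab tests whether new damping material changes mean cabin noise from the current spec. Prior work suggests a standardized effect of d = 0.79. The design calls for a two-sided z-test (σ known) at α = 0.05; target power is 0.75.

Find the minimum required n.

For power 0.75 need Φ(δ − z_{0.025}) = 0.75, so δ = z_{0.025} + z_{0.25} = 1.960 + 0.674 = 2.634.
(For δ > 0 the lower-tail rejection region contributes negligibly to power, so the one-term inversion is standard.)
δ = d·√n ⇒ n = (δ/d)² = (2.634 / 0.79)² = 11.12.
Round up to the next whole unit.

n = 12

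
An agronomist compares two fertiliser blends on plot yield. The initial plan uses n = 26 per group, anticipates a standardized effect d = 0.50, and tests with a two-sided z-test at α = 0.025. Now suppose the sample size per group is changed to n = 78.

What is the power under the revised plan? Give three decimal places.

With n = 78 per group: δ = d·√(n/2) = 0.50 × √(78/2) = 3.1225. Critical value z_{0.0125} = 2.241.
Revised power = Φ(δ − 2.241) + Φ(−δ − 2.241) = Φ(0.881) + Φ(-5.364) = 0.8109 + 0.0000 = 0.8109.

Power ≈ 0.811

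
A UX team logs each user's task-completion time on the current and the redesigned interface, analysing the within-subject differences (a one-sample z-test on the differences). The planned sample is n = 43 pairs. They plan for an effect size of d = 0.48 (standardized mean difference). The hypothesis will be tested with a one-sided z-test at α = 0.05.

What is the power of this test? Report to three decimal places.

Noncentrality parameter: δ = d·√n = 0.48 × √43 = 3.1476
One-sided α = 0.05 → critical value z_{0.05} = 1.645.
Power = P(Z > 1.645 − δ) = Φ(1.503) = 0.9335.

Power ≈ 0.934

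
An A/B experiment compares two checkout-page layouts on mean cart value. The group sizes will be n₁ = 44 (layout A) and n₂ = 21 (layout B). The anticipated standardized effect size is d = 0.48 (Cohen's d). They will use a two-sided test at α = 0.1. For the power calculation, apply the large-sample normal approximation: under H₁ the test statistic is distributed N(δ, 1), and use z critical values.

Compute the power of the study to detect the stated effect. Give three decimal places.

Power ≈ 0.566

Noncentrality parameter: λ = d / √(1/n₁ + 1/n₂) = 0.48 / √(1/44 + 1/21) = 1.8098
Two-sided α = 0.1 → critical value z_{0.05} = 1.645.
Power = Φ(λ − 1.645) + Φ(−λ − 1.645) = Φ(0.165) + Φ(-3.455) = 0.5655 + 0.0003 = 0.5658.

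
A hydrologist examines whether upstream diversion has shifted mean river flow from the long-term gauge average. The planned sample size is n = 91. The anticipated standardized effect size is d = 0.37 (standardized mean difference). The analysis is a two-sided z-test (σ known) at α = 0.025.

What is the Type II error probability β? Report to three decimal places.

Noncentrality parameter: δ = d·√n = 0.37 × √91 = 3.5296
Critical value for a two-sided test at α = 0.025: z_{α/2} = 2.241.
Power = Φ(δ − 2.241) + Φ(−δ − 2.241) = Φ(1.288) + Φ(-5.771) = 0.9012 + 0.0000 = 0.9012.
Type II error: β = 1 − power = 1 − 0.9012 = 0.0988.

β ≈ 0.099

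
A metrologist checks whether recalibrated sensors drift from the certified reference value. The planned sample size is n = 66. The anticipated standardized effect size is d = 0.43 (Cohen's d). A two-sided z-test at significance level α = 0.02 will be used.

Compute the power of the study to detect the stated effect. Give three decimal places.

Noncentrality parameter: λ = d·√n = 0.43 × √66 = 3.4933
Critical value for a two-sided test at α = 0.02: z_{α/2} = 2.326.
Power = Φ(λ − 2.326) + Φ(−λ − 2.326) = Φ(1.167) + Φ(-5.820) = 0.8784 + 0.0000 = 0.8784.

Power ≈ 0.878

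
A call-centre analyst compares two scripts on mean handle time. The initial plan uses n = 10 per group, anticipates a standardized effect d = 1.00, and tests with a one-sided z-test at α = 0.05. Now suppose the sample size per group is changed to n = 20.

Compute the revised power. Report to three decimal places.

With n = 20 per group: δ = d·√(n/2) = 1.00 × √(20/2) = 3.1623. Critical value z_{0.05} = 1.645.
Revised power = P(Z > 1.645 − δ) = Φ(1.517) = 0.9354.

Power ≈ 0.935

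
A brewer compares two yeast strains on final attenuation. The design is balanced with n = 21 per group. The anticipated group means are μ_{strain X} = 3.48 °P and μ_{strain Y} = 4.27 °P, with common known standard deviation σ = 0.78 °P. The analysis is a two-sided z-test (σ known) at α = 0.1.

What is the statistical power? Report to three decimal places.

Standardized effect: d = |μ_{strain X} − μ_{strain Y}| / σ = |3.48 − 4.27| / 0.78 = 1.0128
Noncentrality parameter: δ = d·√(n/2) = 1.0128 × √(21/2) = 3.2819
Two-sided α = 0.1 → critical value z_{0.05} = 1.645.
Power = Φ(δ − 1.645) + Φ(−δ − 1.645) = Φ(1.637) + Φ(-4.927) = 0.9492 + 0.0000 = 0.9492.

Power ≈ 0.949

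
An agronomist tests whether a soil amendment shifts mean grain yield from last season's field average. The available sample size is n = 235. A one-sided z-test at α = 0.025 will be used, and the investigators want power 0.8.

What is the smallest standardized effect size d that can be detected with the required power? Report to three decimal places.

Need Φ(δ − 1.960) = 0.8, so δ = 1.960 + 0.842 = 2.802.
δ = d·√n ⇒ d = δ/√n = 2.802/√235 = 0.1828.

d ≈ 0.183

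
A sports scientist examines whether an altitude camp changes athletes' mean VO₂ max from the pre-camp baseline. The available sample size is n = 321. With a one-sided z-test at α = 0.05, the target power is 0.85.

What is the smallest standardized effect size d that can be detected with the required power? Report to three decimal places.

d ≈ 0.150

Required noncentrality: δ = z_{0.05} + z_{0.15} = 1.645 + 1.036 = 2.681.
δ = d·√n ⇒ d = δ/√n = 2.681/√321 = 0.1497.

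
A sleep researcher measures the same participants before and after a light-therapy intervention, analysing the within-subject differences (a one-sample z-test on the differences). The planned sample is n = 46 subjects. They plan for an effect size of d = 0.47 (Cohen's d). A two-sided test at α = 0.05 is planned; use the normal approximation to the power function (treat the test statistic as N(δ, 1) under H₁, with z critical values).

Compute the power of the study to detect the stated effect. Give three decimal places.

Power ≈ 0.890

Noncentrality parameter: δ = d·√n = 0.47 × √46 = 3.1877
Critical value for a two-sided test at α = 0.05: z_{α/2} = 1.960.
Power = Φ(δ − 1.960) + Φ(−δ − 1.960) = Φ(1.228) + Φ(-5.148) = 0.8902 + 0.0000 = 0.8902.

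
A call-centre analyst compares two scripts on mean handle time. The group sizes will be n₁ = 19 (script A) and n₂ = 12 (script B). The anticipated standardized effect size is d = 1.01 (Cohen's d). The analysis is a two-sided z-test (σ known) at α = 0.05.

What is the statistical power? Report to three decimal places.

Power ≈ 0.782

Noncentrality parameter: δ = d / √(1/n₁ + 1/n₂) = 1.01 / √(1/19 + 1/12) = 2.7391
Critical value for a two-sided test at α = 0.05: z_{α/2} = 1.960.
Power = Φ(δ − 1.960) + Φ(−δ − 1.960) = Φ(0.779) + Φ(-4.699) = 0.7821 + 0.0000 = 0.7821.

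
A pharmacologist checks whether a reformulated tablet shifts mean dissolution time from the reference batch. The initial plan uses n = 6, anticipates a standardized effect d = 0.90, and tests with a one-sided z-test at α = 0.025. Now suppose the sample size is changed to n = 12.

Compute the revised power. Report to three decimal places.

Power ≈ 0.877

With n = 12: δ = d·√n = 0.90 × √12 = 3.1177. Critical value z_{0.025} = 1.960.
Revised power = Φ(δ − 1.960) = Φ(1.158) = 0.8765.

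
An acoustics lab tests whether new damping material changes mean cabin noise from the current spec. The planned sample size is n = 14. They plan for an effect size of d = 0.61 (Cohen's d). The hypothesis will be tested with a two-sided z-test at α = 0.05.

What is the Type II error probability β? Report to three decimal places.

β ≈ 0.374

Noncentrality parameter: δ = d·√n = 0.61 × √14 = 2.2824
Two-sided α = 0.05 → critical value z_{0.025} = 1.960.
Power = Φ(δ − 1.960) + Φ(−δ − 1.960) = Φ(0.322) + Φ(-4.242) = 0.6264 + 0.0000 = 0.6265.
Type II error: β = 1 − power = 1 − 0.6265 = 0.3735.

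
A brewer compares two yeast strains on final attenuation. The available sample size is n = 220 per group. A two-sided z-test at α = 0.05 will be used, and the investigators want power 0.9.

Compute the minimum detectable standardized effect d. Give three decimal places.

Need Φ(δ − 1.960) = 0.9, so δ = 1.960 + 1.282 = 3.242.
(Lower-tail contribution to power is negligible for δ > 0.)
δ = d·√(n/2) ⇒ d = δ/√(n/2) = 3.242/√(220/2) = 0.3091.

d ≈ 0.309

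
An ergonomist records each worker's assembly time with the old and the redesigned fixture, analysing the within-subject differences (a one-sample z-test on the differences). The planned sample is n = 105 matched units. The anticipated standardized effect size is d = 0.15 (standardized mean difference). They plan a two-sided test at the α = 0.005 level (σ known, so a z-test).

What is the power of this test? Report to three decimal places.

Noncentrality parameter: δ = d·√n = 0.15 × √105 = 1.5370
Critical value for a two-sided test at α = 0.005: z_{α/2} = 2.807.
Power = Φ(δ − 2.807) + Φ(−δ − 2.807) = Φ(-1.270) + Φ(-4.344) = 0.1020 + 0.0000 = 0.1021.

Power ≈ 0.102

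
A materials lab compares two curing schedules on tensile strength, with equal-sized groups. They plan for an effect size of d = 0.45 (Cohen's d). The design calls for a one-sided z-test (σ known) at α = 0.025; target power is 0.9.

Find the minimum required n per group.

For power 0.9 need Φ(δ − z_{0.025}) = 0.9, so δ = z_{0.025} + z_{0.10} = 1.960 + 1.282 = 3.242.
δ = d·√(n/2) ⇒ n = 2(δ/d)² = 2 × (3.242 / 0.45)² = 103.78.
Round up to the next whole unit.

n = 104 per group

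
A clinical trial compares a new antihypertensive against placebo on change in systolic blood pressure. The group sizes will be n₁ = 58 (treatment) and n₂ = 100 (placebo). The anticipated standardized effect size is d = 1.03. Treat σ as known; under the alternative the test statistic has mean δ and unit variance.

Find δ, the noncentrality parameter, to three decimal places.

δ = d / √(1/n₁ + 1/n₂) = 1.03 / √(1/58 + 1/100) = 6.2405

δ ≈ 6.241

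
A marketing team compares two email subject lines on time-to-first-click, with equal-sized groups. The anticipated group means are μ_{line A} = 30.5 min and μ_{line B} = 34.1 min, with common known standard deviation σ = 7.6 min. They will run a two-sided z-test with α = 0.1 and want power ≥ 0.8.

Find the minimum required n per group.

n = 56 per group

Standardized effect: d = |μ_{line A} − μ_{line B}| / σ = |30.5 − 34.1| / 7.6 = 0.4737
For power 0.8 need Φ(δ − z_{0.05}) = 0.8, so δ = z_{0.05} + z_{0.20} = 1.645 + 0.842 = 2.486.
(The Φ(−δ − z_{α/2}) term is vanishingly small for δ > 0 and is dropped in the standard sample-size formula.)
δ = d·√(n/2) ⇒ n = 2(δ/d)² = 2 × (2.486 / 0.4737)² = 55.11.
Round up to the next whole unit.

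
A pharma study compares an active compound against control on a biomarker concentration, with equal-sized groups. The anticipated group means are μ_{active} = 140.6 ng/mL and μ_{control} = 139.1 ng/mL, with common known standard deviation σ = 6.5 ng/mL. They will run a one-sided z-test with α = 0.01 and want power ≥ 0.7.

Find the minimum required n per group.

n = 306 per group

Standardized effect: d = |μ_{active} − μ_{control}| / σ = |140.6 − 139.1| / 6.5 = 0.2308
For power 0.7 need Φ(δ − z_{0.01}) = 0.7, so δ = z_{0.01} + z_{0.30} = 2.326 + 0.524 = 2.851.
δ = d·√(n/2) ⇒ n = 2(δ/d)² = 2 × (2.851 / 0.2308)² = 305.21.
Rounding up, n = 306 per group.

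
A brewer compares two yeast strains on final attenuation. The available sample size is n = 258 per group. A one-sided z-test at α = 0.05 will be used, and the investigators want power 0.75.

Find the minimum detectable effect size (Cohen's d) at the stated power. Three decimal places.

d ≈ 0.204

Need Φ(δ − 1.645) = 0.75, so δ = 1.645 + 0.674 = 2.319.
δ = d·√(n/2) ⇒ d = δ/√(n/2) = 2.319/√(258/2) = 0.2042.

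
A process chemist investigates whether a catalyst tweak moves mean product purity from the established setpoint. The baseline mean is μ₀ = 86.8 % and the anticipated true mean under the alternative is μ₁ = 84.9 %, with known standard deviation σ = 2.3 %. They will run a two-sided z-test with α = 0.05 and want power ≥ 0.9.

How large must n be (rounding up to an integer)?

n = 16

Standardized effect: d = |μ₁ − μ₀| / σ = |84.9 − 86.8| / 2.3 = 0.8261
Set Φ(δ − 1.960) = 0.9; then δ − 1.960 = Φ⁻¹(0.9) = 1.282, giving δ = 3.242.
(For δ > 0 the lower-tail rejection region contributes negligibly to power, so the one-term inversion is standard.)
δ = d·√n ⇒ n = (δ/d)² = (3.242 / 0.8261)² = 15.40.
Rounding up, n = 16.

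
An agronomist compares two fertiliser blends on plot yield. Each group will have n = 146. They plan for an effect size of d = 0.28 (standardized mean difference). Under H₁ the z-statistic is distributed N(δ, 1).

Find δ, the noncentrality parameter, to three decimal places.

δ ≈ 2.392

The noncentrality parameter scales effect size by the design's sample-size factor: δ = d·√(n/2) = 0.28 × √(146/2) = 2.3923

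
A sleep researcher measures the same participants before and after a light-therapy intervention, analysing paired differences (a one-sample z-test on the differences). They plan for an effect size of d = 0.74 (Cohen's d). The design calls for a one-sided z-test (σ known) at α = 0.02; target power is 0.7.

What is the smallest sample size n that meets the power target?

For power 0.7 need Φ(δ − z_{0.02}) = 0.7, so δ = z_{0.02} + z_{0.30} = 2.054 + 0.524 = 2.578.
δ = d·√n ⇒ n = (δ/d)² = (2.578 / 0.74)² = 12.14.
Round up to the next whole unit.

n = 13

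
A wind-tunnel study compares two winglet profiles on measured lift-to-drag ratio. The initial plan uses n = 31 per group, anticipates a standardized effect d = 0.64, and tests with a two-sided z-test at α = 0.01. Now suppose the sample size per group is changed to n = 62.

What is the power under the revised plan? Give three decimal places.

With n = 62 per group: δ = d·√(n/2) = 0.64 × √(62/2) = 3.5634. Critical value z_{0.005} = 2.576.
Revised power = Φ(δ − 2.576) + Φ(−δ − 2.576) = Φ(0.988) + Φ(-6.139) = 0.8383 + 0.0000 = 0.8383.

Power ≈ 0.838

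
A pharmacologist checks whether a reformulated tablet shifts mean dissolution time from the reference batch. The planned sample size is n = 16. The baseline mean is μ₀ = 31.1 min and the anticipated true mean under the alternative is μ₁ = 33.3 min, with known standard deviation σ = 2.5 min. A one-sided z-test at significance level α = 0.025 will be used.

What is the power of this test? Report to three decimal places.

Power ≈ 0.941

Standardized effect: d = |μ₁ − μ₀| / σ = |33.3 − 31.1| / 2.5 = 0.8800
Noncentrality parameter: δ = d·√n = 0.8800 × √16 = 3.5200
Critical value for a one-sided test at α = 0.025: z_α = 1.960.
Power = Φ(δ − 1.960) = Φ(1.560) = 0.9406.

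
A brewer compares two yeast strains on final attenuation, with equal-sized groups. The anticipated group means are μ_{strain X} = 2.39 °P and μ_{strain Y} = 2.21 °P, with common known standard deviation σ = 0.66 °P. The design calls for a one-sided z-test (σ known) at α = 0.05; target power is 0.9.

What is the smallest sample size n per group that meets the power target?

Standardized effect: d = |μ_{strain X} − μ_{strain Y}| / σ = |2.39 − 2.21| / 0.66 = 0.2727
For power 0.9 need Φ(δ − z_{0.05}) = 0.9, so δ = z_{0.05} + z_{0.10} = 1.645 + 1.282 = 2.926.
δ = d·√(n/2) ⇒ n = 2(δ/d)² = 2 × (2.926 / 0.2727)² = 230.27.
Rounding up, n = 231 per group.

n = 231 per group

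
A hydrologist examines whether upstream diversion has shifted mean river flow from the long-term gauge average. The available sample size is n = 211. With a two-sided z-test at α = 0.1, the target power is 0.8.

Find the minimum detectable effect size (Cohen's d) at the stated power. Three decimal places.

Required noncentrality: δ = z_{0.05} + z_{0.20} = 1.645 + 0.842 = 2.486.
(The second rejection-region term Φ(−δ − z_{α/2}) is negligible and dropped.)
δ = d·√n ⇒ d = δ/√n = 2.486/√211 = 0.1712.

d ≈ 0.171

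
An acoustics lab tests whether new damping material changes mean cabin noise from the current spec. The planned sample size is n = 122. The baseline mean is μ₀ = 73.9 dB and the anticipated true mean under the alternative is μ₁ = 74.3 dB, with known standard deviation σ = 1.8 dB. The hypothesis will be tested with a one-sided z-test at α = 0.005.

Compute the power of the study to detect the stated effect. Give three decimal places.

Power ≈ 0.452

Standardized effect: d = |μ₁ − μ₀| / σ = |74.3 − 73.9| / 1.8 = 0.2222
Noncentrality parameter: δ = d·√n = 0.2222 × √122 = 2.4545
One-sided α = 0.005 → critical value z_{0.005} = 2.576.
Power = Φ(δ − 2.576) = Φ(-0.121) = 0.4517.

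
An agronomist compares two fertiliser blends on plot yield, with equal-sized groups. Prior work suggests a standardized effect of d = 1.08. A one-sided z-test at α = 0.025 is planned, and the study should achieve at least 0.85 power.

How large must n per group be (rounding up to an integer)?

Set Φ(δ − 1.960) = 0.85; then δ − 1.960 = Φ⁻¹(0.85) = 1.036, giving δ = 2.996.
δ = d·√(n/2) ⇒ n = 2(δ/d)² = 2 × (2.996 / 1.08)² = 15.40.
Rounding up, n = 16 per group.

n = 16 per group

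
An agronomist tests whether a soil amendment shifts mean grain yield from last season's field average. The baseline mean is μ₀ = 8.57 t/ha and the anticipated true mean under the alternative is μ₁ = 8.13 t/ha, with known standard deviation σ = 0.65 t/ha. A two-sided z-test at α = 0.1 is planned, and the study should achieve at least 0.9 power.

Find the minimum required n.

Standardized effect: d = |μ₁ − μ₀| / σ = |8.13 − 8.57| / 0.65 = 0.6769
For power 0.9 need Φ(δ − z_{0.05}) = 0.9, so δ = z_{0.05} + z_{0.10} = 1.645 + 1.282 = 2.926.
(Ignoring the negligible lower-tail rejection probability gives the usual closed-form inversion.)
δ = d·√n ⇒ n = (δ/d)² = (2.926 / 0.6769)² = 18.69.
Round up to the next whole unit.

n = 19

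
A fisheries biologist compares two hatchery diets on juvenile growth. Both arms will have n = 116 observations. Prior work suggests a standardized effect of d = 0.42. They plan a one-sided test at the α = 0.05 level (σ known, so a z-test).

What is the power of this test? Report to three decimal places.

Noncentrality parameter: δ = d·√(n/2) = 0.42 × √(116/2) = 3.1986
One-sided α = 0.05 → critical value z_{0.05} = 1.645.
Power = P(Z > 1.645 − δ) = Φ(1.554) = 0.9399.

Power ≈ 0.940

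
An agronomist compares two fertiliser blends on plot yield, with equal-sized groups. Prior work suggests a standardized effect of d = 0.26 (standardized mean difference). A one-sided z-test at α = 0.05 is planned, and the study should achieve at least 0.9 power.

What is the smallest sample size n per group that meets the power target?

n = 254 per group

Set Φ(δ − 1.645) = 0.9; then δ − 1.645 = Φ⁻¹(0.9) = 1.282, giving δ = 2.926.
δ = d·√(n/2) ⇒ n = 2(δ/d)² = 2 × (2.926 / 0.26)² = 253.37.
Round up to the next whole unit.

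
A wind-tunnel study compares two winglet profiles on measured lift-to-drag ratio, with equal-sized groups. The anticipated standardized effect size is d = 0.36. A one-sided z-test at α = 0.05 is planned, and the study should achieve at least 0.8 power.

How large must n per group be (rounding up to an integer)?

n = 96 per group

Set Φ(δ − 1.645) = 0.8; then δ − 1.645 = Φ⁻¹(0.8) = 0.842, giving δ = 2.486.
δ = d·√(n/2) ⇒ n = 2(δ/d)² = 2 × (2.486 / 0.36)² = 95.41.
Round up to the next whole unit.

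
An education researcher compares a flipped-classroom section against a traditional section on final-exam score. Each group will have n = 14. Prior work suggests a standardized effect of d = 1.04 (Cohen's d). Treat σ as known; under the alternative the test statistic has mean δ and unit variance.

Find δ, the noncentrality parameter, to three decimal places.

δ = d·√(n/2) = 1.04 × √(14/2) = 2.7516

δ ≈ 2.752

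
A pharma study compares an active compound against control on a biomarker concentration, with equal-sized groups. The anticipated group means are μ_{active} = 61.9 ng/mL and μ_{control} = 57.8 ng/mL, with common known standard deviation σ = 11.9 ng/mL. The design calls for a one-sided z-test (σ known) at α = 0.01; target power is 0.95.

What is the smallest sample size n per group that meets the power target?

n = 266 per group

Standardized effect: d = |μ_{active} − μ_{control}| / σ = |61.9 − 57.8| / 11.9 = 0.3445
For power 0.95 need Φ(δ − z_{0.01}) = 0.95, so δ = z_{0.01} + z_{0.05} = 2.326 + 1.645 = 3.971.
δ = d·√(n/2) ⇒ n = 2(δ/d)² = 2 × (3.971 / 0.3445)² = 265.71.
Round up to the next whole unit.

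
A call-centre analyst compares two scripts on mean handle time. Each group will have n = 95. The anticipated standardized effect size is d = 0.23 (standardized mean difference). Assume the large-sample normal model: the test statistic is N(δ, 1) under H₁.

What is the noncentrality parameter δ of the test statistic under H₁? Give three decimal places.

δ ≈ 1.585

The noncentrality parameter scales effect size by the design's sample-size factor: δ = d·√(n/2) = 0.23 × √(95/2) = 1.5852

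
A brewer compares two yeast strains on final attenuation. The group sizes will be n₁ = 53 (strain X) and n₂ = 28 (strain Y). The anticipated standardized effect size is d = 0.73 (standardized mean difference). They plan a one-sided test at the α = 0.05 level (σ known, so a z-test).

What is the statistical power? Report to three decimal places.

Power ≈ 0.931

Noncentrality parameter: δ = d / √(1/n₁ + 1/n₂) = 0.73 / √(1/53 + 1/28) = 3.1246
One-sided α = 0.05 → critical value z_{0.05} = 1.645.
Power = P(Z > 1.645 − δ) = Φ(1.480) = 0.9305.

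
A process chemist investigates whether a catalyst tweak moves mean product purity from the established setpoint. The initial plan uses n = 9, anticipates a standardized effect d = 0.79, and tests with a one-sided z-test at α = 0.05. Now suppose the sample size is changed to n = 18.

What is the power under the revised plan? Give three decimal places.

Power ≈ 0.956

With n = 18: δ = d·√n = 0.79 × √18 = 3.3517. Critical value z_{0.05} = 1.645.
Revised power = P(Z > 1.645 − δ) = Φ(1.707) = 0.9561.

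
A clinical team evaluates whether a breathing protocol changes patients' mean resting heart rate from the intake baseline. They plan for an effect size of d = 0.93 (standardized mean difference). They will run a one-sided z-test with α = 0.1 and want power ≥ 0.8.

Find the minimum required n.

Set Φ(δ − 1.282) = 0.8; then δ − 1.282 = Φ⁻¹(0.8) = 0.842, giving δ = 2.123.
δ = d·√n ⇒ n = (δ/d)² = (2.123 / 0.93)² = 5.21.
Rounding up, n = 6.

n = 6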